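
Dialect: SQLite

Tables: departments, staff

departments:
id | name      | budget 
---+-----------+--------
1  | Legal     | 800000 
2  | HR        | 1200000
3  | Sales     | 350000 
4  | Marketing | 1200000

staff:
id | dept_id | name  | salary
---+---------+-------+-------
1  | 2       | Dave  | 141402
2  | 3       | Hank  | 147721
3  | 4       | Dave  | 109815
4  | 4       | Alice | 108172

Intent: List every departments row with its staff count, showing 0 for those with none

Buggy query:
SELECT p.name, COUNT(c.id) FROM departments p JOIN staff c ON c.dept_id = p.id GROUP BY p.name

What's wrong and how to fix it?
Bug: An inner join excludes parents with zero children

Fix: Switch to LEFT JOIN to retain unmatched parent rows

Corrected query:
SELECT p.name, COUNT(c.id) FROM departments p LEFT JOIN staff c ON c.dept_id = p.id GROUP BY p.name

Result:
name      | COUNT(c.id)
----------+------------
HR        | 1          
Legal     | 0          
Marketing | 2          
Sales     | 1          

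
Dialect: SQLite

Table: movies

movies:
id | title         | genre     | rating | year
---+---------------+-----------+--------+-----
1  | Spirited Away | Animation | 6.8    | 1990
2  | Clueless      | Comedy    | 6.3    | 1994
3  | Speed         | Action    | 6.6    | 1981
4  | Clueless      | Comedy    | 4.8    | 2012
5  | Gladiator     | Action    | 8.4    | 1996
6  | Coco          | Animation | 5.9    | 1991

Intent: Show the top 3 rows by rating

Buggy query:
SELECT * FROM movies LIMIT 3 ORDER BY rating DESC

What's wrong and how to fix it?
Bug: ORDER BY cannot follow LIMIT; LIMIT is the final clause

Fix: Sort with ORDER BY, then apply LIMIT

Corrected query:
SELECT * FROM movies ORDER BY rating DESC LIMIT 3

Result:
id | title         | genre     | rating | year
---+---------------+-----------+--------+-----
5  | Gladiator     | Action    | 8.4    | 1996
1  | Spirited Away | Animation | 6.8    | 1990
3  | Speed         | Action    | 6.6    | 1981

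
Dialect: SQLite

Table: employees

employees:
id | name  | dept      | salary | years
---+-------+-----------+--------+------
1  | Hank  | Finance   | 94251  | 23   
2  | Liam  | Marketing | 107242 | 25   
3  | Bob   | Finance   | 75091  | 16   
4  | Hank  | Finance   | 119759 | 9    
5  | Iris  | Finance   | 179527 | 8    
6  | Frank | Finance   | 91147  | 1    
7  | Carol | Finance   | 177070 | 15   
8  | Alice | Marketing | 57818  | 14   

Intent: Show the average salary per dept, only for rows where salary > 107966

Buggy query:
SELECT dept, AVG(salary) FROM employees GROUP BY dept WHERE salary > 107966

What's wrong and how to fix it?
Bug: Row-level WHERE must come before GROUP BY in the clause order

Fix: Place WHERE between FROM and GROUP BY

Corrected query:
SELECT dept, AVG(salary) FROM employees WHERE salary > 107966 GROUP BY dept

Result:
dept    | AVG(salary)  
--------+--------------
Finance | 158785.333333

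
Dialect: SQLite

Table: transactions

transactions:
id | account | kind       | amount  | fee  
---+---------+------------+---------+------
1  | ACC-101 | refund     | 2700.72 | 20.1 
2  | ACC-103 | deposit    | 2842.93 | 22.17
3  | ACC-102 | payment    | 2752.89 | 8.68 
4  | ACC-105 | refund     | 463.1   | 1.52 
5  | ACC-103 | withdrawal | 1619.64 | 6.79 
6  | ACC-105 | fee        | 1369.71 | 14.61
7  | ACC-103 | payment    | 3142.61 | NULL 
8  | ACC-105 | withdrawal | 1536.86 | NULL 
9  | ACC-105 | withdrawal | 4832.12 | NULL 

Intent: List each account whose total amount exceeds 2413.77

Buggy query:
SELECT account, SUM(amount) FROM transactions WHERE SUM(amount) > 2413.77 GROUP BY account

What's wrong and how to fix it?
Bug: SUM(amount) is an aggregate, but WHERE filters rows before aggregation

Fix: Use HAVING (which filters groups after aggregation) instead of WHERE

Corrected query:
SELECT account, SUM(amount) FROM transactions GROUP BY account HAVING SUM(amount) > 2413.77

Result:
account | SUM(amount)
--------+------------
ACC-101 | 2700.72    
ACC-102 | 2752.89    
ACC-103 | 7605.18    
ACC-105 | 8201.79    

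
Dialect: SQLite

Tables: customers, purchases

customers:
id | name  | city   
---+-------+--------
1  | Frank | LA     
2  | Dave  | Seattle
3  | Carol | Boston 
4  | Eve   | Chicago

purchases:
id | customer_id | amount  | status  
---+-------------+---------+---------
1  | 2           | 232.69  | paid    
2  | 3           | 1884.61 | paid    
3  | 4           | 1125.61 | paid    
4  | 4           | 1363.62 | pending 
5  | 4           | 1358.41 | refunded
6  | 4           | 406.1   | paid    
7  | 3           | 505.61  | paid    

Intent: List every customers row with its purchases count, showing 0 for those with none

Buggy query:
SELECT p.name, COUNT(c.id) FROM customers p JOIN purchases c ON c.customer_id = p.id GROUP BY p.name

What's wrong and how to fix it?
Bug: An inner join excludes parents with zero children

Fix: Switch to LEFT JOIN to retain unmatched parent rows

Corrected query:
SELECT p.name, COUNT(c.id) FROM customers p LEFT JOIN purchases c ON c.customer_id = p.id GROUP BY p.name

Result:
name  | COUNT(c.id)
------+------------
Carol | 2          
Dave  | 1          
Eve   | 4          
Frank | 0          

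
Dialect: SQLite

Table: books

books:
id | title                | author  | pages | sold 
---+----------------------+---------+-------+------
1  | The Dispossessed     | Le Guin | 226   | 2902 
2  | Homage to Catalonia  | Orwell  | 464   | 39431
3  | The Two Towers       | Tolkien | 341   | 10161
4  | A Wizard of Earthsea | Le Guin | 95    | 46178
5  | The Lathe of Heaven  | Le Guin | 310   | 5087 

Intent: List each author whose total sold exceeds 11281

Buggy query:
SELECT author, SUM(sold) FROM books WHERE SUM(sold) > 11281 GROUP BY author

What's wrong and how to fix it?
Bug: SUM(sold) is an aggregate, but WHERE filters rows before aggregation

Fix: Move the aggregate condition to a HAVING clause

Corrected query:
SELECT author, SUM(sold) FROM books GROUP BY author HAVING SUM(sold) > 11281

Result:
author  | SUM(sold)
--------+----------
Le Guin | 54167    
Orwell  | 39431    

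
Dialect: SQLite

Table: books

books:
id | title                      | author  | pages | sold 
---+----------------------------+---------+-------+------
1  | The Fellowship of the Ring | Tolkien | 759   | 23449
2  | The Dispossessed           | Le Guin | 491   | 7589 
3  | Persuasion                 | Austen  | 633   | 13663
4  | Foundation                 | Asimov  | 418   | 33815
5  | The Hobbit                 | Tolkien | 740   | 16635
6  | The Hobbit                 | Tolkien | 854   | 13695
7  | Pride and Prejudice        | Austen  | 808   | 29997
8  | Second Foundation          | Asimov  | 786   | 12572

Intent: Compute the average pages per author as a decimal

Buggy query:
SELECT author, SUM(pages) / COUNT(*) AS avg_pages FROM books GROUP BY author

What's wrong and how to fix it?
Bug: SUM(pages) and COUNT(*) are both integers; the division truncates the fractional part

Fix: Cast one side to REAL so the division keeps the fractional part

Corrected query:
SELECT author, SUM(pages) * 1.0 / COUNT(*) AS avg_pages FROM books GROUP BY author

Result:
author  | avg_pages 
--------+-----------
Asimov  | 602       
Austen  | 720.5     
Le Guin | 491       
Tolkien | 784.333333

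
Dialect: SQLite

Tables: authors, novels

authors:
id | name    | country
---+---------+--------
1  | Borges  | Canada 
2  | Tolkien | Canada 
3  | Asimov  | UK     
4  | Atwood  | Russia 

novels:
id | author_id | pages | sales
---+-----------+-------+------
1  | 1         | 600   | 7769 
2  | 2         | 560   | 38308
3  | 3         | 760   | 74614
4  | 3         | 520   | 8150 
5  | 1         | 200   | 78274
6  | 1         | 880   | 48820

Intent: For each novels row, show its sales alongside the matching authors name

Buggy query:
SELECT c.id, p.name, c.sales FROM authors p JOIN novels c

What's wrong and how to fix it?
Bug: Missing join condition: each novels row is matched to all authors rows instead of just its own

Fix: Add ON c.author_id = p.id to the JOIN

Corrected query:
SELECT c.id, p.name, c.sales FROM authors p JOIN novels c ON c.author_id = p.id

Result:
id | name    | sales
---+---------+------
1  | Borges  | 7769 
2  | Tolkien | 38308
3  | Asimov  | 74614
4  | Asimov  | 8150 
5  | Borges  | 78274
6  | Borges  | 48820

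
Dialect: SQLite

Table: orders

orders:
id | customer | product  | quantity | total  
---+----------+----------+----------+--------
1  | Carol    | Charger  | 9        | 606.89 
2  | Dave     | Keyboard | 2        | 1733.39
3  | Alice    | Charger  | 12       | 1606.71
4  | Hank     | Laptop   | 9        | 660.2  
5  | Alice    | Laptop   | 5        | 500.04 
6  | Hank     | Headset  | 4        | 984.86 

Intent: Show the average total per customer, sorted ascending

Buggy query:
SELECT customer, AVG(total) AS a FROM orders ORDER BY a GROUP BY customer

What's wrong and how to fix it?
Bug: ORDER BY appears before GROUP BY; SQL clause order requires GROUP BY first

Fix: Reorder: SELECT … FROM … GROUP BY … ORDER BY …

Corrected query:
SELECT customer, AVG(total) AS a FROM orders GROUP BY customer ORDER BY a

Result:
customer | a       
---------+---------
Carol    | 606.89  
Hank     | 822.53  
Alice    | 1053.375
Dave     | 1733.39 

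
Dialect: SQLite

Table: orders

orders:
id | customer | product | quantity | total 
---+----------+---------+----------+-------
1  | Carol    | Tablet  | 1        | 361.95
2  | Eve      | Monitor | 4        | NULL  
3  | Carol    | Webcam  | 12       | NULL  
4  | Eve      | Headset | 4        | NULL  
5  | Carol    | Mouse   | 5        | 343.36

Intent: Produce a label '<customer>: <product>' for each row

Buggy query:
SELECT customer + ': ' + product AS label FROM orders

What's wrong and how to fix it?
Bug: '+' is numeric addition; on text columns SQLite converts them to 0 instead of concatenating

Fix: Use the || operator for string concatenation

Corrected query:
SELECT customer || ': ' || product AS label FROM orders

Result:
label        
-------------
Carol: Tablet
Eve: Monitor 
Carol: Webcam
Eve: Headset 
Carol: Mouse 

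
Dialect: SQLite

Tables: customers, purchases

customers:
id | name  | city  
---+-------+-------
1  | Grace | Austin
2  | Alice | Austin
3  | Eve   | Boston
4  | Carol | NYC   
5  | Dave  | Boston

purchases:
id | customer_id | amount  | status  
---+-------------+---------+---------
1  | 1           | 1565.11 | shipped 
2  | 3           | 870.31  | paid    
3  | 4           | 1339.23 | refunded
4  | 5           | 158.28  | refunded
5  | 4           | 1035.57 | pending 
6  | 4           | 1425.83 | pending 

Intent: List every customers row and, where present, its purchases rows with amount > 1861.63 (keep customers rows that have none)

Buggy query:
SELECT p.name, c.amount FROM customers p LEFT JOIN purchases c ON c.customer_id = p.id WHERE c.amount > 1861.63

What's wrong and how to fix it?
Bug: Filtering c.amount in WHERE discards the NULL rows produced by LEFT JOIN, turning it into an inner join

Fix: Put 'c.amount > 1861.63' in the JOIN's ON clause instead of WHERE

Corrected query:
SELECT p.name, c.amount FROM customers p LEFT JOIN purchases c ON c.customer_id = p.id AND c.amount > 1861.63

Result:
name  | amount
------+-------
Grace | NULL  
Alice | NULL  
Eve   | NULL  
Carol | NULL  
Dave  | NULL  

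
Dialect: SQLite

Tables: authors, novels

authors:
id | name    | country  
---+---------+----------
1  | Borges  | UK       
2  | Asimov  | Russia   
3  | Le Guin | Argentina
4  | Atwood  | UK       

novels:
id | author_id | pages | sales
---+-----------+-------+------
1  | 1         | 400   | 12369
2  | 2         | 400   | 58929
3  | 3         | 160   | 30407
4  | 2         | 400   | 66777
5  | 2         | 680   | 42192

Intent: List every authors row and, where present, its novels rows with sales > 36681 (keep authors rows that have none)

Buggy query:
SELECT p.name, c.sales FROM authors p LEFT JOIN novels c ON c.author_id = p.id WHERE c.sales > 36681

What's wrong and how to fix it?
Bug: A WHERE condition on the right-hand table after LEFT JOIN drops unmatched parents

Fix: Put 'c.sales > 36681' in the JOIN's ON clause instead of WHERE

Corrected query:
SELECT p.name, c.sales FROM authors p LEFT JOIN novels c ON c.author_id = p.id AND c.sales > 36681

Result:
name    | sales
--------+------
Borges  | NULL 
Asimov  | 42192
Asimov  | 58929
Asimov  | 66777
Le Guin | NULL 
Atwood  | NULL 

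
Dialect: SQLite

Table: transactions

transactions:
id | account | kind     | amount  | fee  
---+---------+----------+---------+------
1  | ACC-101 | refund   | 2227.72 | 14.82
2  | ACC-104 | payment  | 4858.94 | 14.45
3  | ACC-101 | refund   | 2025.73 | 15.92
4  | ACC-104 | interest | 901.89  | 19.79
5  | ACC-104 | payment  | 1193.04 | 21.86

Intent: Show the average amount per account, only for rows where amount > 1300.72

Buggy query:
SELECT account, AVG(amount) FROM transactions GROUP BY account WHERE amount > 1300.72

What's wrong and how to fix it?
Bug: Row-level WHERE must come before GROUP BY in the clause order

Fix: Move the WHERE clause before GROUP BY

Corrected query:
SELECT account, AVG(amount) FROM transactions WHERE amount > 1300.72 GROUP BY account

Result:
account | AVG(amount)
--------+------------
ACC-101 | 2126.725   
ACC-104 | 4858.94    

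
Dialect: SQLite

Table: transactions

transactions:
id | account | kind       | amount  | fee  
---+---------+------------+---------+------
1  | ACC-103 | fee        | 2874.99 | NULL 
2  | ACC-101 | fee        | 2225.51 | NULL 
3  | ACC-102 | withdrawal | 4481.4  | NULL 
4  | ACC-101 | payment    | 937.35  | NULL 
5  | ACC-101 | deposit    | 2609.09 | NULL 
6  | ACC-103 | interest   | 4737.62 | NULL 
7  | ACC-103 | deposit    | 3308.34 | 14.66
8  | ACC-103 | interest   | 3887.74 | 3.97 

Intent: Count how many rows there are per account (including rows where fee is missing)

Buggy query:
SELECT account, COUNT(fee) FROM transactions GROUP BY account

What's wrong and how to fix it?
Bug: COUNT(fee) skips NULLs, so groups with missing fee are undercounted

Fix: Replace COUNT(fee) with COUNT(*)

Corrected query:
SELECT account, COUNT(*) FROM transactions GROUP BY account

Result:
account | COUNT(*)
--------+---------
ACC-101 | 3       
ACC-102 | 1       
ACC-103 | 4       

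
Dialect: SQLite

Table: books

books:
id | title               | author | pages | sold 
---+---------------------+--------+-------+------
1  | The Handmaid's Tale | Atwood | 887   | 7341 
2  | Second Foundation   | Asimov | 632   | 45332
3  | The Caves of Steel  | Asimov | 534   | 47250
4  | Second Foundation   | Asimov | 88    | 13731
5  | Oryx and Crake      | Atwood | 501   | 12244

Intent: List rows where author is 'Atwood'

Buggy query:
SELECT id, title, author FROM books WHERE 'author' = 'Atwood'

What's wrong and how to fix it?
Bug: Single quotes denote string literals in SQL; the column name is being compared as a constant string

Fix: Remove the quotes around the column name (or use double quotes for an identifier)

Corrected query:
SELECT id, title, author FROM books WHERE author = 'Atwood'

Result:
id | title               | author
---+---------------------+-------
1  | The Handmaid's Tale | Atwood
5  | Oryx and Crake      | Atwood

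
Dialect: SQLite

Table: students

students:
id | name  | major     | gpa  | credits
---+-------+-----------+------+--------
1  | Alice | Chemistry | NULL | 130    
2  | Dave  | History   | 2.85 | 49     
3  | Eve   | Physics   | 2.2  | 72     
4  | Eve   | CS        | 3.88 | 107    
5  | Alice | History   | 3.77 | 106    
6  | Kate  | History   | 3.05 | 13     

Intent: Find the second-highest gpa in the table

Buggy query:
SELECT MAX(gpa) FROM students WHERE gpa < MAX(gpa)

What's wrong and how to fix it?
Bug: The inner MAX is an aggregate inside WHERE, which is not allowed

Fix: Put the inner MAX in a scalar subquery

Corrected query:
SELECT MAX(gpa) FROM students WHERE gpa < (SELECT MAX(gpa) FROM students)

Result:
MAX(gpa)
--------
3.77    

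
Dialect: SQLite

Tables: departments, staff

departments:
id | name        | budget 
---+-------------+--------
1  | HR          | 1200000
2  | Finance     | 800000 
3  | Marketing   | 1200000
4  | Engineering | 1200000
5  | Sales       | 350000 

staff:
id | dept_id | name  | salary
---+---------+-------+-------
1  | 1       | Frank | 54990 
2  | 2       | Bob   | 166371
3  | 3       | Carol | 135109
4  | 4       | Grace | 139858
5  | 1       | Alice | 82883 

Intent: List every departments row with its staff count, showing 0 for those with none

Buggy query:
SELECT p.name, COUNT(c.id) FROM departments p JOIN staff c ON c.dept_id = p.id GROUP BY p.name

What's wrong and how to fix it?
Bug: An inner join excludes parents with zero children

Fix: Switch to LEFT JOIN to retain unmatched parent rows

Corrected query:
SELECT p.name, COUNT(c.id) FROM departments p LEFT JOIN staff c ON c.dept_id = p.id GROUP BY p.name

Result:
name        | COUNT(c.id)
------------+------------
Engineering | 1          
Finance     | 1          
HR          | 2          
Marketing   | 1          
Sales       | 0          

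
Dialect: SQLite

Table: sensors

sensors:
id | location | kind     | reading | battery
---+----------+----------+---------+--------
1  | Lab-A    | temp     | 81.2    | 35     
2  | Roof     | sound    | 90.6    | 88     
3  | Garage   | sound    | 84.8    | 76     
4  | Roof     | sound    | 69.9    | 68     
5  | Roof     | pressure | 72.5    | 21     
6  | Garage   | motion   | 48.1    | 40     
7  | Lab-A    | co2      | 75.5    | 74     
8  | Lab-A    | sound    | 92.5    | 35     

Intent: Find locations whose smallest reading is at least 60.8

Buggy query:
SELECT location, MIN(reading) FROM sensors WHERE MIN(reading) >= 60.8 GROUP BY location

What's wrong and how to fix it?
Bug: MIN() in WHERE is a misuse of aggregate

Fix: Use HAVING for the per-group MIN condition

Corrected query:
SELECT location, MIN(reading) FROM sensors GROUP BY location HAVING MIN(reading) >= 60.8

Result:
location | MIN(reading)
---------+-------------
Lab-A    | 75.5        
Roof     | 69.9        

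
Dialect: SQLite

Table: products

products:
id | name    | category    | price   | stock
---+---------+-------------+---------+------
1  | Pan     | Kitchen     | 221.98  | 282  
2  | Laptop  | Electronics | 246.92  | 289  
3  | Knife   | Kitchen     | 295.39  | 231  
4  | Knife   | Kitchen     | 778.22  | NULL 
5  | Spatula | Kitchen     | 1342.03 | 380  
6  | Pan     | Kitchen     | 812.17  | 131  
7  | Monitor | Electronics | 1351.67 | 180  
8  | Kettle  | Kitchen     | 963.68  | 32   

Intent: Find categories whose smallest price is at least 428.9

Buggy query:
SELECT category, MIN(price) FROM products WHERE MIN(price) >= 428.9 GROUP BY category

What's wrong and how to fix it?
Bug: MIN() in WHERE is a misuse of aggregate

Fix: Replace WHERE with HAVING after the GROUP BY

Corrected query:
SELECT category, MIN(price) FROM products GROUP BY category HAVING MIN(price) >= 428.9

Result:
(no rows)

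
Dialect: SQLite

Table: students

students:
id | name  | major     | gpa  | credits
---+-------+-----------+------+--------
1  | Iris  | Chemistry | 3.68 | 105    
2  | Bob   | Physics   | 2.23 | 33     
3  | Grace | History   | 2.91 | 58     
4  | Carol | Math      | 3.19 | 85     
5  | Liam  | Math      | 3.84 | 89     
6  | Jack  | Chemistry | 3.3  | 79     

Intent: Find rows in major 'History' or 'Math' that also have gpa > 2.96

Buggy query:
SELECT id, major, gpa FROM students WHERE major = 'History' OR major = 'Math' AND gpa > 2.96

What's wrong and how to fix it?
Bug: AND binds tighter than OR, so this parses as major = 'History' OR (major = 'Math' AND gpa > 2.96)

Fix: Group the OR with parentheses (or use IN), then AND the threshold

Corrected query:
SELECT id, major, gpa FROM students WHERE (major = 'History' OR major = 'Math') AND gpa > 2.96

Result:
id | major | gpa 
---+-------+-----
4  | Math  | 3.19
5  | Math  | 3.84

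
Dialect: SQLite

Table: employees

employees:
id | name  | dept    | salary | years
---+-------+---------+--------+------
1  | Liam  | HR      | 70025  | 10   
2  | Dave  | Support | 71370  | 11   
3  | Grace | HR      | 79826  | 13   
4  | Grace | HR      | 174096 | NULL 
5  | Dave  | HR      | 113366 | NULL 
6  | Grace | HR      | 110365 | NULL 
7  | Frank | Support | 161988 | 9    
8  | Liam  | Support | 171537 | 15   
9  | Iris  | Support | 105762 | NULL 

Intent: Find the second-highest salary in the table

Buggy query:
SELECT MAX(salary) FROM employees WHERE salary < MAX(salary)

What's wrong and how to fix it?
Bug: MAX(salary) on the right of the comparison is an aggregate-in-WHERE error

Fix: Put the inner MAX in a scalar subquery

Corrected query:
SELECT MAX(salary) FROM employees WHERE salary < (SELECT MAX(salary) FROM employees)

Result:
MAX(salary)
-----------
171537     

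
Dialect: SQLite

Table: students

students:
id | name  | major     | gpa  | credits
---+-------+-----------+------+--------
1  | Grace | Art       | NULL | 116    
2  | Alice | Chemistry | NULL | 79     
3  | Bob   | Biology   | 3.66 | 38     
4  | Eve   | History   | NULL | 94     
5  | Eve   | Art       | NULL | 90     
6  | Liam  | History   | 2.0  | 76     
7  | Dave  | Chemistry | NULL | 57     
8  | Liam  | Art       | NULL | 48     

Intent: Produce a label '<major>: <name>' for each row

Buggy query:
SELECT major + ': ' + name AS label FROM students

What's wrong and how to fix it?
Bug: '+' is numeric addition; on text columns SQLite converts them to 0 instead of concatenating

Fix: Use the || operator for string concatenation

Corrected query:
SELECT major || ': ' || name AS label FROM students

Result:
label           
----------------
Art: Grace      
Chemistry: Alice
Biology: Bob    
History: Eve    
Art: Eve        
History: Liam   
Chemistry: Dave 
Art: Liam       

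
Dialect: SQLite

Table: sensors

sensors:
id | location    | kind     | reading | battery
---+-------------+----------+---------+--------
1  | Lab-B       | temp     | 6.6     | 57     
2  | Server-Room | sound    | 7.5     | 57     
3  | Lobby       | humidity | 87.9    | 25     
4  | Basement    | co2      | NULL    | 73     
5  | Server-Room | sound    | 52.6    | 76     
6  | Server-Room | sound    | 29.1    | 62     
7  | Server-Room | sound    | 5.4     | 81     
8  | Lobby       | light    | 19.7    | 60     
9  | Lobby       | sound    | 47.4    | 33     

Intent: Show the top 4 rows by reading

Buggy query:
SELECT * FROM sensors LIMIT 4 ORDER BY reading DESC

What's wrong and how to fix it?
Bug: LIMIT must come after ORDER BY

Fix: Swap the clauses: ORDER BY first, then LIMIT

Corrected query:
SELECT * FROM sensors ORDER BY reading DESC LIMIT 4

Result:
id | location    | kind     | reading | battery
---+-------------+----------+---------+--------
3  | Lobby       | humidity | 87.9    | 25     
5  | Server-Room | sound    | 52.6    | 76     
9  | Lobby       | sound    | 47.4    | 33     
6  | Server-Room | sound    | 29.1    | 62     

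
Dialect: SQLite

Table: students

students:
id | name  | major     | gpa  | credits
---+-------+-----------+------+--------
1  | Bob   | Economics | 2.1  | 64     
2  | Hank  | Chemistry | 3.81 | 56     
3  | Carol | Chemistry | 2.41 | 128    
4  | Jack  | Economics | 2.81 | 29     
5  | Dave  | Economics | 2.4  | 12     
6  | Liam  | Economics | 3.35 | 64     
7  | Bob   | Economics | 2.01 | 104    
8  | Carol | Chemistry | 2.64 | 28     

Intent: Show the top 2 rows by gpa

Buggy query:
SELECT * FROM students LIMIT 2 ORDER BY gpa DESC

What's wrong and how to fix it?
Bug: ORDER BY cannot follow LIMIT; LIMIT is the final clause

Fix: Sort with ORDER BY, then apply LIMIT

Corrected query:
SELECT * FROM students ORDER BY gpa DESC LIMIT 2

Result:
id | name | major     | gpa  | credits
---+------+-----------+------+--------
2  | Hank | Chemistry | 3.81 | 56     
6  | Liam | Economics | 3.35 | 64     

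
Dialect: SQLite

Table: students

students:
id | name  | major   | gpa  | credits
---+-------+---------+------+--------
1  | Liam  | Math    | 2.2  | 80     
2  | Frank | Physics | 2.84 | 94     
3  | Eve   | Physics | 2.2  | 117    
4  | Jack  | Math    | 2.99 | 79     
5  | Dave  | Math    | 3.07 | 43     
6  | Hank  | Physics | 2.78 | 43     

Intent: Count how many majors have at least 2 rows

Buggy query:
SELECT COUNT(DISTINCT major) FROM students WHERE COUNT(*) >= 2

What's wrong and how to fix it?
Bug: COUNT(*) cannot appear in WHERE; the per-group count doesn't exist yet

Fix: Group first with HAVING COUNT(*) >= 2, then COUNT the resulting groups

Corrected query:
SELECT COUNT(*) FROM (SELECT major FROM students GROUP BY major HAVING COUNT(*) >= 2)

Result:
COUNT(*)
--------
2       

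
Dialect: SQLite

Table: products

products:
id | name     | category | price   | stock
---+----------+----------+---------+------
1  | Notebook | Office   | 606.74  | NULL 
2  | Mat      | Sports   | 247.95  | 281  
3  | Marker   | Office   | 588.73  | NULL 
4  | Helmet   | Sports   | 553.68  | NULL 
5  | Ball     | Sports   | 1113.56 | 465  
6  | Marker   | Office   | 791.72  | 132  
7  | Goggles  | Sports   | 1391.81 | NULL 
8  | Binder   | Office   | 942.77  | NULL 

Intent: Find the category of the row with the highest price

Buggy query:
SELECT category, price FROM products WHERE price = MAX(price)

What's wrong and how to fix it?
Bug: WHERE is evaluated per row; an aggregate over the whole table isn't defined there

Fix: Use a subquery: WHERE price = (SELECT MAX(price) FROM products)

Corrected query:
SELECT category, price FROM products WHERE price = (SELECT MAX(price) FROM products)

Result:
category | price  
---------+--------
Sports   | 1391.81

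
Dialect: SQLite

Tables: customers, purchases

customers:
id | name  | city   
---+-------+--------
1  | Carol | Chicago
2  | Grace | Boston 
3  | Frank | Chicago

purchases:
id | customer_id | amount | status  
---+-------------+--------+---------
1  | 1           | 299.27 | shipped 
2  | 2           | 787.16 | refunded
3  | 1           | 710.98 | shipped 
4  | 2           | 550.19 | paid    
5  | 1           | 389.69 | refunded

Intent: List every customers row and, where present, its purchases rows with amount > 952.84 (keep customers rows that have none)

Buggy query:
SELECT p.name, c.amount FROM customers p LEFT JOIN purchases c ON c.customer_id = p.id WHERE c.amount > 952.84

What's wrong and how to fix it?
Bug: A WHERE condition on the right-hand table after LEFT JOIN drops unmatched parents

Fix: Move the right-table condition into the ON clause so unmatched parents are kept

Corrected query:
SELECT p.name, c.amount FROM customers p LEFT JOIN purchases c ON c.customer_id = p.id AND c.amount > 952.84

Result:
name  | amount
------+-------
Carol | NULL  
Grace | NULL  
Frank | NULL  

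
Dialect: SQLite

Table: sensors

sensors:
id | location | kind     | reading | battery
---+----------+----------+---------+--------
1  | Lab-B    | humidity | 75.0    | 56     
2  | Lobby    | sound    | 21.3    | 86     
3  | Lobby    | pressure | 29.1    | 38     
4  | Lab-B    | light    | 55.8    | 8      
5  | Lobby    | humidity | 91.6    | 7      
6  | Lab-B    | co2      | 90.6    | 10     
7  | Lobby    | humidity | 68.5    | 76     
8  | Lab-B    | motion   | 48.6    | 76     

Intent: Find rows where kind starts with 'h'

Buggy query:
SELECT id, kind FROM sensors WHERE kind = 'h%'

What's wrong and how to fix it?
Bug: '=' compares the literal string including the % character; pattern matching needs LIKE

Fix: Replace '=' with LIKE so 'h%' is treated as a pattern

Corrected query:
SELECT id, kind FROM sensors WHERE kind LIKE 'h%'

Result:
id | kind    
---+---------
1  | humidity
5  | humidity
7  | humidity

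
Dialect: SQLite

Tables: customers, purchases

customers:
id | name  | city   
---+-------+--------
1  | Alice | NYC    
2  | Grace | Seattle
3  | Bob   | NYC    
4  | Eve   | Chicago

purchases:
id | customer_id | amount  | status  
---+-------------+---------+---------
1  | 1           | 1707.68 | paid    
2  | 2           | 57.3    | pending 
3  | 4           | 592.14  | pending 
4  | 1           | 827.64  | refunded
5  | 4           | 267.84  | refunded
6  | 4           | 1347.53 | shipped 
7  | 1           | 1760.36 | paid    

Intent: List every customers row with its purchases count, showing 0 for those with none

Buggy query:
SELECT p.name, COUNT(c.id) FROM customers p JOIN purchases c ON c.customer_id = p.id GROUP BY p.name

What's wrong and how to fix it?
Bug: An inner join excludes parents with zero children

Fix: Switch to LEFT JOIN to retain unmatched parent rows

Corrected query:
SELECT p.name, COUNT(c.id) FROM customers p LEFT JOIN purchases c ON c.customer_id = p.id GROUP BY p.name

Result:
name  | COUNT(c.id)
------+------------
Alice | 3          
Bob   | 0          
Eve   | 3          
Grace | 1          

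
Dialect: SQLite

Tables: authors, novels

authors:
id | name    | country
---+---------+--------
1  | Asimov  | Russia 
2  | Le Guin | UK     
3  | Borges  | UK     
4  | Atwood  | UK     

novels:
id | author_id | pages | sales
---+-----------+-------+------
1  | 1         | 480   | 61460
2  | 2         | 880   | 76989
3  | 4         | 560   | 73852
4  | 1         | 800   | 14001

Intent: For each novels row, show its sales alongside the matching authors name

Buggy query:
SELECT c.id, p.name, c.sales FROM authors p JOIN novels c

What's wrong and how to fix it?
Bug: JOIN with no ON clause produces a cartesian product; every novels row pairs with every authors row

Fix: Add ON c.author_id = p.id to the JOIN

Corrected query:
SELECT c.id, p.name, c.sales FROM authors p JOIN novels c ON c.author_id = p.id

Result:
id | name    | sales
---+---------+------
1  | Asimov  | 61460
2  | Le Guin | 76989
3  | Atwood  | 73852
4  | Asimov  | 14001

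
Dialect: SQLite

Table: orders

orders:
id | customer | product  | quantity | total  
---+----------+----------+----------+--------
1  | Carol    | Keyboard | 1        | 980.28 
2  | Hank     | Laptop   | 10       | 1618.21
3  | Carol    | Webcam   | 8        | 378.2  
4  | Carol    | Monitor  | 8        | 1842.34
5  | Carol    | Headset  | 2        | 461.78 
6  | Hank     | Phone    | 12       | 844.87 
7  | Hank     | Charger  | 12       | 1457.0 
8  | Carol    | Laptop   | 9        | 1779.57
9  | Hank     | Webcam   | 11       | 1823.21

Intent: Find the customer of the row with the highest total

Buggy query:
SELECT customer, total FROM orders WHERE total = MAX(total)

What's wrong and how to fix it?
Bug: MAX(total) is an aggregate and cannot be used directly in WHERE

Fix: Wrap MAX in a scalar subquery so WHERE compares against a single value

Corrected query:
SELECT customer, total FROM orders WHERE total = (SELECT MAX(total) FROM orders)

Result:
customer | total  
---------+--------
Carol    | 1842.34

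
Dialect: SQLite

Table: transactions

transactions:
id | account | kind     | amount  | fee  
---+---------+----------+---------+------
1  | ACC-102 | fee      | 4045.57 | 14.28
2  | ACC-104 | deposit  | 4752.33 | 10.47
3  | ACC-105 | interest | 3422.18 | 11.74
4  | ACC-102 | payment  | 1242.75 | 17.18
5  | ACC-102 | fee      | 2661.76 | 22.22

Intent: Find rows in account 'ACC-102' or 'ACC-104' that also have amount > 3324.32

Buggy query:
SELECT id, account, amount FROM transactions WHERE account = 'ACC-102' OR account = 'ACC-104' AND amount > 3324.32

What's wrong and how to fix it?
Bug: AND binds tighter than OR, so this parses as account = 'ACC-102' OR (account = 'ACC-104' AND amount > 3324.32)

Fix: Add parentheses around the OR so the AND applies to both alternatives

Corrected query:
SELECT id, account, amount FROM transactions WHERE (account = 'ACC-102' OR account = 'ACC-104') AND amount > 3324.32

Result:
id | account | amount 
---+---------+--------
1  | ACC-102 | 4045.57
2  | ACC-104 | 4752.33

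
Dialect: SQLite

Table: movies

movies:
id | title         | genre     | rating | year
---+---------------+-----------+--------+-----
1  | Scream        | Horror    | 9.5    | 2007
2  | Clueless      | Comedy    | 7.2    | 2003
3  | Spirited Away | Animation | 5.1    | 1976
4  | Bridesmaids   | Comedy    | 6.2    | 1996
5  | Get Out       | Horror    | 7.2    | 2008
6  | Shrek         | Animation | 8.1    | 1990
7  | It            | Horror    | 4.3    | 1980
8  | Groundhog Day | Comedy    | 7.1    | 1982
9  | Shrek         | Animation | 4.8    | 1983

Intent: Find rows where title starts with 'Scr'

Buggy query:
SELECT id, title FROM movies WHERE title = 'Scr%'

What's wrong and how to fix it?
Bug: Wildcards only work with LIKE; '=' treats '%' as a literal character

Fix: Use LIKE for wildcard pattern matching

Corrected query:
SELECT id, title FROM movies WHERE title LIKE 'Scr%'

Result:
id | title 
---+-------
1  | Scream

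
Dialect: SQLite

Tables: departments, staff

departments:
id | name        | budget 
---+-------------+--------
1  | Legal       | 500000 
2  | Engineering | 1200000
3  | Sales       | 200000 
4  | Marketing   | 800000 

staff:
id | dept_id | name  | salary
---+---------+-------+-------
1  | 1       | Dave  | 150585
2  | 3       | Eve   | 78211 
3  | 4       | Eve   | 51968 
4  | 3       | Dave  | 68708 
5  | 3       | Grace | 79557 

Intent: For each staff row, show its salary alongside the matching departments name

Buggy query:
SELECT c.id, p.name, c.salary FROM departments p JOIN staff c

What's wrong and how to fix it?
Bug: Missing join condition: each staff row is matched to all departments rows instead of just its own

Fix: Specify the join condition linking the foreign key to the parent id

Corrected query:
SELECT c.id, p.name, c.salary FROM departments p JOIN staff c ON c.dept_id = p.id

Result:
id | name      | salary
---+-----------+-------
1  | Legal     | 150585
2  | Sales     | 78211 
3  | Marketing | 51968 
4  | Sales     | 68708 
5  | Sales     | 79557 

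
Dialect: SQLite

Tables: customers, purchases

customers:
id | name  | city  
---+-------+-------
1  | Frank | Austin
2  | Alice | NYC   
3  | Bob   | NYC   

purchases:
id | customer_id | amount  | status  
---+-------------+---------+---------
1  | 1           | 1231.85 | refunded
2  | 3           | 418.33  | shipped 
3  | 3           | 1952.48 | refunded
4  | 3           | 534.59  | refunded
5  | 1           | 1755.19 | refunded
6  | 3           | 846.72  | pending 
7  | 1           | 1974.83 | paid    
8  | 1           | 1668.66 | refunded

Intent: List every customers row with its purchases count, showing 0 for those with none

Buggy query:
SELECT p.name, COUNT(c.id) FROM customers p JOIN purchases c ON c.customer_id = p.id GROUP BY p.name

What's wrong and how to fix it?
Bug: An inner join excludes parents with zero children

Fix: Use LEFT JOIN so parents without children still appear (COUNT(c.id) gives 0)

Corrected query:
SELECT p.name, COUNT(c.id) FROM customers p LEFT JOIN purchases c ON c.customer_id = p.id GROUP BY p.name

Result:
name  | COUNT(c.id)
------+------------
Alice | 0          
Bob   | 4          
Frank | 4          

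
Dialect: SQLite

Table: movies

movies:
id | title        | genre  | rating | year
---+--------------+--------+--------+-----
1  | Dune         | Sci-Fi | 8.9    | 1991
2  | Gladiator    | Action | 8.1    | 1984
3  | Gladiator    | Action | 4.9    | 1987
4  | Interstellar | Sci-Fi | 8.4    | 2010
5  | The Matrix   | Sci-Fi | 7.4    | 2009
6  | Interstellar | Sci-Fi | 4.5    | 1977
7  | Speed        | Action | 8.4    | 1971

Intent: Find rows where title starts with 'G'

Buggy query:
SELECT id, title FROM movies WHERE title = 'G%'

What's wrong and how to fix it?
Bug: '=' compares the literal string including the % character; pattern matching needs LIKE

Fix: Replace '=' with LIKE so 'G%' is treated as a pattern

Corrected query:
SELECT id, title FROM movies WHERE title LIKE 'G%'

Result:
id | title    
---+----------
2  | Gladiator
3  | Gladiator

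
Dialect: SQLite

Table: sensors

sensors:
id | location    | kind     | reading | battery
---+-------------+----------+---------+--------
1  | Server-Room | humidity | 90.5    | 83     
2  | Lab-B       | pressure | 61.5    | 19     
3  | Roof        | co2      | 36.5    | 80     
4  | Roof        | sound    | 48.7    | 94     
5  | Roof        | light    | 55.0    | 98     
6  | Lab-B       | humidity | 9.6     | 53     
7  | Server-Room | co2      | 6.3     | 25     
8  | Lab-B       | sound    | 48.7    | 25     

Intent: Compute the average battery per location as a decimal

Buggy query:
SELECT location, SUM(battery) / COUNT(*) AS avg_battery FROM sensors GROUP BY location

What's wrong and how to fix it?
Bug: SUM(battery) and COUNT(*) are both integers; the division truncates the fractional part

Fix: Cast one side to REAL so the division keeps the fractional part

Corrected query:
SELECT location, SUM(battery) * 1.0 / COUNT(*) AS avg_battery FROM sensors GROUP BY location

Result:
location    | avg_battery
------------+------------
Lab-B       | 32.333333  
Roof        | 90.666667  
Server-Room | 54         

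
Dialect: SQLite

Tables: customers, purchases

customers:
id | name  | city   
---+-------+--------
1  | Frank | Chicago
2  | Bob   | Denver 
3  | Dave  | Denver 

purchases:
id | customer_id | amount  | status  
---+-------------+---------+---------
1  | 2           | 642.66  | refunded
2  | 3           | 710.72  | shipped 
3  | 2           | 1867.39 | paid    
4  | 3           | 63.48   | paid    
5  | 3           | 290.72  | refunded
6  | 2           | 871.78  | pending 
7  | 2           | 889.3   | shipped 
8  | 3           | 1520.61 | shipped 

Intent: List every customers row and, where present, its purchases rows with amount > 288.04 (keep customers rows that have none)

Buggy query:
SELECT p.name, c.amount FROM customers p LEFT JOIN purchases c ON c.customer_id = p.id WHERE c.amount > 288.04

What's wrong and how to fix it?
Bug: Filtering c.amount in WHERE discards the NULL rows produced by LEFT JOIN, turning it into an inner join

Fix: Put 'c.amount > 288.04' in the JOIN's ON clause instead of WHERE

Corrected query:
SELECT p.name, c.amount FROM customers p LEFT JOIN purchases c ON c.customer_id = p.id AND c.amount > 288.04

Result:
name  | amount 
------+--------
Frank | NULL   
Bob   | 642.66 
Bob   | 871.78 
Bob   | 889.3  
Bob   | 1867.39
Dave  | 290.72 
Dave  | 710.72 
Dave  | 1520.61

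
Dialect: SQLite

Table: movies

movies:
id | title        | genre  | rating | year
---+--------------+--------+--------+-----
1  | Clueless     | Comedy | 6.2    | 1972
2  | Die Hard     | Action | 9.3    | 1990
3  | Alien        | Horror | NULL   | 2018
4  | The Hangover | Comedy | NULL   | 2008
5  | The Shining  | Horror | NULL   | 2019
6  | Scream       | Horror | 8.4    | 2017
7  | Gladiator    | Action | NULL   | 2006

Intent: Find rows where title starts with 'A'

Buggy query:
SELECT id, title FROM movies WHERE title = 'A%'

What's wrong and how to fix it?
Bug: Wildcards only work with LIKE; '=' treats '%' as a literal character

Fix: Use LIKE for wildcard pattern matching

Corrected query:
SELECT id, title FROM movies WHERE title LIKE 'A%'

Result:
id | title
---+------
3  | Alien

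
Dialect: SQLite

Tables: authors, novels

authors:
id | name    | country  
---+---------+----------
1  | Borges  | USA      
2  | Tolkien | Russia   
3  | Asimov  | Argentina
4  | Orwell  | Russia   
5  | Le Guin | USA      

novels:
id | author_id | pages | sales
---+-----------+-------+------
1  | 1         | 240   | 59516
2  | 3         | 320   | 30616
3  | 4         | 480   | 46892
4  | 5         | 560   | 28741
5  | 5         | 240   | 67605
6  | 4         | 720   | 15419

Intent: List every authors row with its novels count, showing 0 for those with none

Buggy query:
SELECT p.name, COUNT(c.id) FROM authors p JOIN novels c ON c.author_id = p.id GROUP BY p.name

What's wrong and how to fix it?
Bug: An inner join excludes parents with zero children

Fix: Use LEFT JOIN so parents without children still appear (COUNT(c.id) gives 0)

Corrected query:
SELECT p.name, COUNT(c.id) FROM authors p LEFT JOIN novels c ON c.author_id = p.id GROUP BY p.name

Result:
name    | COUNT(c.id)
--------+------------
Asimov  | 1          
Borges  | 1          
Le Guin | 2          
Orwell  | 2          
Tolkien | 0          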